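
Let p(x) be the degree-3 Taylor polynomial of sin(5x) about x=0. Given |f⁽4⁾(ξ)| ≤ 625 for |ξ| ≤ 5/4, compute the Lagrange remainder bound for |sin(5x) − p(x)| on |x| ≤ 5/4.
390625/6144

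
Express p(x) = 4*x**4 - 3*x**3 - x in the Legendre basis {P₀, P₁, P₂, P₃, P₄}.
(4/5)P₀ + (-14/5)P₁ + (16/7)P₂ + (-6/5)P₃ + (32/35)P₄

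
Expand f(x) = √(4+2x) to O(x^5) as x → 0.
2 + x/2 - x**2/16 + x**3/64 - 5*x**4/1024 + O(x**5)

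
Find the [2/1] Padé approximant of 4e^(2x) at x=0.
(8*x**2/3 + 16*x/3 + 4)/(1 - 2*x/3)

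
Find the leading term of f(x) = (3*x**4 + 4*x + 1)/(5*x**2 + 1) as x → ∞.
3*x**2/5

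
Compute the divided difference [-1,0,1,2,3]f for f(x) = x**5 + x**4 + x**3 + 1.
6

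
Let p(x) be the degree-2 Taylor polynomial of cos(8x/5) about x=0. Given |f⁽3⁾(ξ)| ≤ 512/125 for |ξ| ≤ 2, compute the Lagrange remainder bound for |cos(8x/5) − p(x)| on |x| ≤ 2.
2048/375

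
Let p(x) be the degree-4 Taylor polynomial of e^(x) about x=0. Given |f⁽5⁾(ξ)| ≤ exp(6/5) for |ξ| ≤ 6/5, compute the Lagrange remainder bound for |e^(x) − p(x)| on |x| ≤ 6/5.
324*exp(6/5)/15625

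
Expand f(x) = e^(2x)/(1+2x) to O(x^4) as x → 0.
1 + 2*x**2 - 8*x**3/3 + O(x**4)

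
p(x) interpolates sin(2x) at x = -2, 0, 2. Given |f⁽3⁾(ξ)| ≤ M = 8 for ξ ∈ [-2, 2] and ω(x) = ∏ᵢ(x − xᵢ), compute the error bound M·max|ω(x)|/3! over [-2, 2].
64*sqrt(3)/27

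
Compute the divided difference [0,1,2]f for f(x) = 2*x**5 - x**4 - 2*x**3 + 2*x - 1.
17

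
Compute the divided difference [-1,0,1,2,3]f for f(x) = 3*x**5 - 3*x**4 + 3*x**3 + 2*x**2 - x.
12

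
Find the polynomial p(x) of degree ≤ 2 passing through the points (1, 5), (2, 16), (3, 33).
3*x**2 + 2*x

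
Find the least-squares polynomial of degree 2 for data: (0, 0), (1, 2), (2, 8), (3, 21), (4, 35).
-6/35 + (3/70)x + (31/14)x²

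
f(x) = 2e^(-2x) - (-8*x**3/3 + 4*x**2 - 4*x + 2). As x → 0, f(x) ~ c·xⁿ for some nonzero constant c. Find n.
4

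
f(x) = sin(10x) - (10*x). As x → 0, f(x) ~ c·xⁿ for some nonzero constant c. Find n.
3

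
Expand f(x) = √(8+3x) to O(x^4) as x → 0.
2*sqrt(2) + 3*sqrt(2)*x/8 - 9*sqrt(2)*x**2/256 + 27*sqrt(2)*x**3/4096 + O(x**4)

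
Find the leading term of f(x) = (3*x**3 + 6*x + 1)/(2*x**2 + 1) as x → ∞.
3*x/2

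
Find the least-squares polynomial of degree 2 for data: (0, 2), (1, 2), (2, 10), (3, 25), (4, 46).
9/5 + (-29/10)x + (7/2)x²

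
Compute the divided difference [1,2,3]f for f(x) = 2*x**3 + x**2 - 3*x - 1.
13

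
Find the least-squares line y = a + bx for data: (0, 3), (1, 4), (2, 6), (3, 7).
a = 29/10, b = 7/5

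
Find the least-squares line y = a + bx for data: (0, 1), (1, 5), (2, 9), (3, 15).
a = 3/5, b = 23/5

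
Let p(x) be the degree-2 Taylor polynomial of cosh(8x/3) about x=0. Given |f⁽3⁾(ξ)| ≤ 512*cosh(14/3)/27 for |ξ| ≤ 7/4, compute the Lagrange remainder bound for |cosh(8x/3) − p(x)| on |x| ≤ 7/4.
1372*cosh(14/3)/81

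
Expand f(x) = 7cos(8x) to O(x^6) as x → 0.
7 - 224*x**2 + 3584*x**4/3 + O(x**6)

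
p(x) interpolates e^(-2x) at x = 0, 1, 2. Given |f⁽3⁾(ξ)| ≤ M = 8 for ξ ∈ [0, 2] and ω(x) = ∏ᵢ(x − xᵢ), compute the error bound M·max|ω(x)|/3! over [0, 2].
8*sqrt(3)/27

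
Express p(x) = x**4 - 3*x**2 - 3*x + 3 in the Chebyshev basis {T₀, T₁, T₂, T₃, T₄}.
(15/8)T₀ + (-3)T₁ - T₂ + (1/8)T₄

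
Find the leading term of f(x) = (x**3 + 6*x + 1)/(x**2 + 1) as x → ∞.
x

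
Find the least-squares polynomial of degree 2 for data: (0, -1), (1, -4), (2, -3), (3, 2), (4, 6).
-10/7 + (-22/7)x + (9/7)x²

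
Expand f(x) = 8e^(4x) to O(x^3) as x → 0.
8 + 32*x + 64*x**2 + O(x**3)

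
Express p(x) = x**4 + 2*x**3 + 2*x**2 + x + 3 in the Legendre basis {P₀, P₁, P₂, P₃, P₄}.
(58/15)P₀ + (11/5)P₁ + (40/21)P₂ + (4/5)P₃ + (8/35)P₄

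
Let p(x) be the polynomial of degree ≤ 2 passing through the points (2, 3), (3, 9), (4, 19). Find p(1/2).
3/2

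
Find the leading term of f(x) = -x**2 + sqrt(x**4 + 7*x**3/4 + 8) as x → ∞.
7*x/8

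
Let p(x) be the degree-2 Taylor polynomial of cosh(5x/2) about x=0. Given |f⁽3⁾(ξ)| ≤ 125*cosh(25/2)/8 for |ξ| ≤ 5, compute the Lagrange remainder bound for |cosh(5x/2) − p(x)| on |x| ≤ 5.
15625*cosh(25/2)/48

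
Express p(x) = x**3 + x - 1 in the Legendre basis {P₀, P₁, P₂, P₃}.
-P₀ + (8/5)P₁ + (2/5)P₃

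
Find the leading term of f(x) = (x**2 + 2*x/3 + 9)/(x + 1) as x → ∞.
x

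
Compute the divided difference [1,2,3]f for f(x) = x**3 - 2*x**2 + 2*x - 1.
4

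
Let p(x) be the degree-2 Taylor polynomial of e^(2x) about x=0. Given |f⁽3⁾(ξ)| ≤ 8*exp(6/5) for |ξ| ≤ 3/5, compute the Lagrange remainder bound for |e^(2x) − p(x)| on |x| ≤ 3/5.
36*exp(6/5)/125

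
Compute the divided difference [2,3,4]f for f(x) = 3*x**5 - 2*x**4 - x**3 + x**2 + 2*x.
737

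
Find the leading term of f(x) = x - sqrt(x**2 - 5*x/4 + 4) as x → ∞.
5/8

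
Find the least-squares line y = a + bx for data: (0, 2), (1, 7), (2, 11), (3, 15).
a = 23/10, b = 43/10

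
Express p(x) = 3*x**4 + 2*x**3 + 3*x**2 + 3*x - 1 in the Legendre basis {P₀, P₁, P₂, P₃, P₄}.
(3/5)P₀ + (21/5)P₁ + (26/7)P₂ + (4/5)P₃ + (24/35)P₄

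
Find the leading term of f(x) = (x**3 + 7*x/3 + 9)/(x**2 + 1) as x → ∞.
x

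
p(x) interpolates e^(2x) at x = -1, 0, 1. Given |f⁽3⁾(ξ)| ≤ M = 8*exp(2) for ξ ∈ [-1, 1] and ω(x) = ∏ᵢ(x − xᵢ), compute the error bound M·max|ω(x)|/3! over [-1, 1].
8*sqrt(3)*exp(2)/27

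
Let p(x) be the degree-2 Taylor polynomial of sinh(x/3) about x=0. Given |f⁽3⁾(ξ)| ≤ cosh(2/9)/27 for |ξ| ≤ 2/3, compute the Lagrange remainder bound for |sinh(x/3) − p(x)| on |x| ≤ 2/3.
4*cosh(2/9)/2187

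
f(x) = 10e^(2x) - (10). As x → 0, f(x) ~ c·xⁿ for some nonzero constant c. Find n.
1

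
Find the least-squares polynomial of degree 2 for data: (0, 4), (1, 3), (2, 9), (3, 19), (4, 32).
25/7 + (-68/35)x + (16/7)x²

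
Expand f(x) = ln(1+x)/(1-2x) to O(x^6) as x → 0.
x + 3*x**2/2 + 10*x**3/3 + 77*x**4/12 + 391*x**5/30 + O(x**6)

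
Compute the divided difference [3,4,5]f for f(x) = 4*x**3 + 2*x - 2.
48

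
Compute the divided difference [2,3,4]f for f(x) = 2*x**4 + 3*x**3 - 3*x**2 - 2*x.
134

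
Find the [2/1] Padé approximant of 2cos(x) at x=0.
2 - x**2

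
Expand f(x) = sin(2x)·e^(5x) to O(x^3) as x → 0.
2*x + 10*x**2 + O(x**3)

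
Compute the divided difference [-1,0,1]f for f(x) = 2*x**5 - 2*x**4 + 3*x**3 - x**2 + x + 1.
-3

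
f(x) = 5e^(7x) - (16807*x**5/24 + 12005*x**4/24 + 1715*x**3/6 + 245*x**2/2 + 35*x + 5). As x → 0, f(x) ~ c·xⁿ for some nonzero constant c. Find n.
6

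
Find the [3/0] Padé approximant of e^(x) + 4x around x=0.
x**3/6 + x**2/2 + 5*x + 1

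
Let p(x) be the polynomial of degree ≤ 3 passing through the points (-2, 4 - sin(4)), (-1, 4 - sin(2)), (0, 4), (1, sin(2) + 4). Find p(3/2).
5*sin(4)/16 + 7*sin(2)/8 + 4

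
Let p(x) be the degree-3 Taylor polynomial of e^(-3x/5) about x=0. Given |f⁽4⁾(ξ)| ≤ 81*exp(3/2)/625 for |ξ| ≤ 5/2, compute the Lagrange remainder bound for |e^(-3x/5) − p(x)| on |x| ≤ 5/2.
27*exp(3/2)/128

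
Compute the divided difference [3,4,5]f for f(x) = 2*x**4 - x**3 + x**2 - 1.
183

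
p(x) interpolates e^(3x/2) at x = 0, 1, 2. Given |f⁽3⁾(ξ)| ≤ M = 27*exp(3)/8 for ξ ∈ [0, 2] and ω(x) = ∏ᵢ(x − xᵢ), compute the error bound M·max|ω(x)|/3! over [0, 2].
sqrt(3)*exp(3)/8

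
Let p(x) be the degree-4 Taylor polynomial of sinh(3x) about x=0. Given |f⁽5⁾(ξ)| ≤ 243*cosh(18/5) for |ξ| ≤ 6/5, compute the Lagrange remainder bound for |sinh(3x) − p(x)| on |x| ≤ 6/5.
78732*cosh(18/5)/15625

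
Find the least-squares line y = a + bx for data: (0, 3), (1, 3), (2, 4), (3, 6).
a = 5/2, b = 1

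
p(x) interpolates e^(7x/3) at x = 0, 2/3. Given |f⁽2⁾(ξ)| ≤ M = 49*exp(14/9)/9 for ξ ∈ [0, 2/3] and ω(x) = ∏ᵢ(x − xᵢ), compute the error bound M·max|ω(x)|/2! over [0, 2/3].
49*exp(14/9)/162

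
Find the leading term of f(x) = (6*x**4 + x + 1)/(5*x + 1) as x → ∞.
6*x**3/5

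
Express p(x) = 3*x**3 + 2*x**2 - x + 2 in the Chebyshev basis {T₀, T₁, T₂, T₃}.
(3)T₀ + (5/4)T₁ + T₂ + (3/4)T₃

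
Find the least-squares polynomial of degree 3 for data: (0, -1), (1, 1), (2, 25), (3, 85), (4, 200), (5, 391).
-53/42 + (-157/252)x + (2/3)x² + (109/36)x³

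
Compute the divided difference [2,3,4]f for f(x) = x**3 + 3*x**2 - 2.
12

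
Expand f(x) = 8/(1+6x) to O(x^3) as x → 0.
8 - 48*x + 288*x**2 + O(x**3)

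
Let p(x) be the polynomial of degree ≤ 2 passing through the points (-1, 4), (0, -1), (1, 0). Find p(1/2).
-5/4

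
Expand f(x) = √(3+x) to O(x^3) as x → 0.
sqrt(3) + sqrt(3)*x/6 - sqrt(3)*x**2/72 + O(x**3)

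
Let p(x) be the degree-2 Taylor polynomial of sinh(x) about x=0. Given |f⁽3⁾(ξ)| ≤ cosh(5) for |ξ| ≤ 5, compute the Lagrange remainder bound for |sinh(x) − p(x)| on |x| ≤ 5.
125*cosh(5)/6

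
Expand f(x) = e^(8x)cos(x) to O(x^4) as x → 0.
1 + 8*x + 63*x**2/2 + 244*x**3/3 + O(x**4)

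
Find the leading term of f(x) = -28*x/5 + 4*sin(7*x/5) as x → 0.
-686*x**3/375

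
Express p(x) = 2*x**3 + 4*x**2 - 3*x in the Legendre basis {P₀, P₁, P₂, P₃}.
(4/3)P₀ + (-9/5)P₁ + (8/3)P₂ + (4/5)P₃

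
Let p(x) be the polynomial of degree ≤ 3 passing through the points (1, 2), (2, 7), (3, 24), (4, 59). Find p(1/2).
17/8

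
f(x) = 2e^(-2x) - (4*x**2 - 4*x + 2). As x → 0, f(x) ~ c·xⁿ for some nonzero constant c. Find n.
3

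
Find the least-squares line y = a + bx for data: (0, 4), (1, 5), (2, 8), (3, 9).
a = 19/5, b = 9/5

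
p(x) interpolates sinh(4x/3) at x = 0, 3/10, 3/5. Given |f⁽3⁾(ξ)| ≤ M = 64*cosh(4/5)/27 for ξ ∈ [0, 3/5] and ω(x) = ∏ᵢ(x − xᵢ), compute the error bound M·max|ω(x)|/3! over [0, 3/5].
8*sqrt(3)*cosh(4/5)/3375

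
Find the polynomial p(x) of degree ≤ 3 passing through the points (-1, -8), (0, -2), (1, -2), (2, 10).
3*x**3 - 3*x**2 - 2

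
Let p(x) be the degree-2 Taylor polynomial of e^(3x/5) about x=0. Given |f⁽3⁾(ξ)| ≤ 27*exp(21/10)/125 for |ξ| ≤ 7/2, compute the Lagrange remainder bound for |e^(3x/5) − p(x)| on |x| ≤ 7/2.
3087*exp(21/10)/2000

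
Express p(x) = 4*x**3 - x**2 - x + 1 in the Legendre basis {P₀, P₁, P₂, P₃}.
(2/3)P₀ + (7/5)P₁ + (-2/3)P₂ + (8/5)P₃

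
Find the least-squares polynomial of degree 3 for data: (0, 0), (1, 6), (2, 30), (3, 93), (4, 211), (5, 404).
1/14 + (191/84)x + (2/7)x² + (37/12)x³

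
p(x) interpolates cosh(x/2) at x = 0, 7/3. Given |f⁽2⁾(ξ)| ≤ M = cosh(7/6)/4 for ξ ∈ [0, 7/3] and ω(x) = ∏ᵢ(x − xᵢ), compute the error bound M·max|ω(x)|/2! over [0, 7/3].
49*cosh(7/6)/288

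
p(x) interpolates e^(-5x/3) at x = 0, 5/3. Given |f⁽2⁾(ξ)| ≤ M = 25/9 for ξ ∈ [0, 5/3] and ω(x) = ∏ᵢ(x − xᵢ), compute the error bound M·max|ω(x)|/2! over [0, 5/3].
625/648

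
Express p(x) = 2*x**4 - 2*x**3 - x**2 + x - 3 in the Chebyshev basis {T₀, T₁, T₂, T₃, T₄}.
(-11/4)T₀ + (-1/2)T₁ + (1/2)T₂ + (-1/2)T₃ + (1/4)T₄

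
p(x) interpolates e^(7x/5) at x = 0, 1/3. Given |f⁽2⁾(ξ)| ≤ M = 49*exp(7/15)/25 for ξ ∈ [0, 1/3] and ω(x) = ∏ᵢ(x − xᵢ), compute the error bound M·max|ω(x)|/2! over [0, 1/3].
49*exp(7/15)/1800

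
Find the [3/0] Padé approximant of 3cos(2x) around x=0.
3 - 6*x**2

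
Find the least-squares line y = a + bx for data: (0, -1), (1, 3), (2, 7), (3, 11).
a = -1, b = 4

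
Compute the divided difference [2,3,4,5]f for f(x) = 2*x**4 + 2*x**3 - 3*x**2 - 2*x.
30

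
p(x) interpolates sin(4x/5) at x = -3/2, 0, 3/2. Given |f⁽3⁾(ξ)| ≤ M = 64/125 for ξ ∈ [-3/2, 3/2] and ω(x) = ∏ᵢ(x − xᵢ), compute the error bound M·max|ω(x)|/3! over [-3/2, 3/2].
8*sqrt(3)/125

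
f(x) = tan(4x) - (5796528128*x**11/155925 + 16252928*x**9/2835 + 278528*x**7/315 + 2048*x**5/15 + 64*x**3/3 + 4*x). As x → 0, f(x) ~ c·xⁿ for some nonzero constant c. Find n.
13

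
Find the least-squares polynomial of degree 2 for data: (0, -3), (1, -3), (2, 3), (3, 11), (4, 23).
-23/7 + (-29/35)x + (13/7)x²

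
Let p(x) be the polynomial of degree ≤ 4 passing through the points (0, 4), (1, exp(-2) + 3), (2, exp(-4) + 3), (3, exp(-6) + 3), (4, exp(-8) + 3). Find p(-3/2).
(-2772*exp(6) - 1540*exp(2) + 315 + 2970*exp(4) + 1539*exp(8))*exp(-8)/128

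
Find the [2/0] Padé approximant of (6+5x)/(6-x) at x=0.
x**2/6 + x + 1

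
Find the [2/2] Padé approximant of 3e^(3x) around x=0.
(9*x**2/4 + 9*x/2 + 3)/(3*x**2/4 - 3*x/2 + 1)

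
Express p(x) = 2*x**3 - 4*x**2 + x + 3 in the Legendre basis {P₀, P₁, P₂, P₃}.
(5/3)P₀ + (11/5)P₁ + (-8/3)P₂ + (4/5)P₃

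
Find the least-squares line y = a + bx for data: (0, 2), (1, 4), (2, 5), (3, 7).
a = 21/10, b = 8/5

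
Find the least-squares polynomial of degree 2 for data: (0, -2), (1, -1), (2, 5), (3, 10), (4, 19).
-79/35 + (71/70)x + (15/14)x²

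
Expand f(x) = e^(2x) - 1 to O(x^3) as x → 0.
2*x + 2*x**2 + O(x**3)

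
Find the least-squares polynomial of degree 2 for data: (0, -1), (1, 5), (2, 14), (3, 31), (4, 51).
-6/7 + (19/7)x + (18/7)x²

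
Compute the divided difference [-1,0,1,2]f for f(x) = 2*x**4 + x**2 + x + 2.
4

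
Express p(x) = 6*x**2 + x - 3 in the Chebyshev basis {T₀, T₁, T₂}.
T₁ + (3)T₂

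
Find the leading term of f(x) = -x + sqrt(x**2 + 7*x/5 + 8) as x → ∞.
7/10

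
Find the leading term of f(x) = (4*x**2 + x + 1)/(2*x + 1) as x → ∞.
2*x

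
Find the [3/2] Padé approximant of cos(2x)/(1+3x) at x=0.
(44*x**3/7 - 44*x**2/21 - 3*x + 1)/(1 - 191*x**2/21)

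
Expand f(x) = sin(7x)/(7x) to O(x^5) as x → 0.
1 - 49*x**2/6 + 2401*x**4/120 + O(x**5)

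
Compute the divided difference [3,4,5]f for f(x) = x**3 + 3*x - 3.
12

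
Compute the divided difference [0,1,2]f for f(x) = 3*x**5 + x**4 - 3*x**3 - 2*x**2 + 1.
41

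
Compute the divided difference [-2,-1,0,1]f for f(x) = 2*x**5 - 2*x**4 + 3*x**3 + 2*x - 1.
17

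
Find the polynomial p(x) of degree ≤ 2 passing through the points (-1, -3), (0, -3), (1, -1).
x**2 + x - 3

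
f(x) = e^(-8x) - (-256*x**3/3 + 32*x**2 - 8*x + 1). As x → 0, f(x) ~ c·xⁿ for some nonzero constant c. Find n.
4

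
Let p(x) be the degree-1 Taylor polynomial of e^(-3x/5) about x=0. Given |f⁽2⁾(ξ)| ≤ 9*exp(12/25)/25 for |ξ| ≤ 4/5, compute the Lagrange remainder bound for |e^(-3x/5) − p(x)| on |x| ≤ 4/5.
72*exp(12/25)/625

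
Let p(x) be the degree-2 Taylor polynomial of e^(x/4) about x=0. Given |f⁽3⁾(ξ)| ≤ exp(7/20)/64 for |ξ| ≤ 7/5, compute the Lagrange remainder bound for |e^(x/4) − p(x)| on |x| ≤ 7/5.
343*exp(7/20)/48000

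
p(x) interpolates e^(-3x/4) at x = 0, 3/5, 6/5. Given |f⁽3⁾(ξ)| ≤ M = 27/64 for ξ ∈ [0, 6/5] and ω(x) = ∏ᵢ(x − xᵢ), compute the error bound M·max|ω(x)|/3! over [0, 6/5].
27*sqrt(3)/8000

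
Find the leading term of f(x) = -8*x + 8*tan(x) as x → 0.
8*x**3/3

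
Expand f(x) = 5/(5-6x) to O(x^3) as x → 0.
1 + 6*x/5 + 36*x**2/25 + O(x**3)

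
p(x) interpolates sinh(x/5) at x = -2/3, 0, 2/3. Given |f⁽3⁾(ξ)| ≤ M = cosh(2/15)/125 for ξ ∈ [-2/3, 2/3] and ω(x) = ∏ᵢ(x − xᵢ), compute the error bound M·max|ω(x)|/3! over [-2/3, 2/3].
8*sqrt(3)*cosh(2/15)/91125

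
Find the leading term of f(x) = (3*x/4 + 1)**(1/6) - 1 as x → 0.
x/8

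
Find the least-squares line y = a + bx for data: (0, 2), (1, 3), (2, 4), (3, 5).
a = 2, b = 1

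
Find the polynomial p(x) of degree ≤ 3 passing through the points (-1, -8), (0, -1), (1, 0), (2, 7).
2*x**3 - 3*x**2 + 2*x - 1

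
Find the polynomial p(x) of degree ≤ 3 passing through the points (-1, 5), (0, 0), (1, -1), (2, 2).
2*x**2 - 3*x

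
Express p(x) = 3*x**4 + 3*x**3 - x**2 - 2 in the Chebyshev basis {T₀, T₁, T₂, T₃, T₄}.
(-11/8)T₀ + (9/4)T₁ + T₂ + (3/4)T₃ + (3/8)T₄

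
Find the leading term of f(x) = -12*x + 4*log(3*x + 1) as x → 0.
-18*x**2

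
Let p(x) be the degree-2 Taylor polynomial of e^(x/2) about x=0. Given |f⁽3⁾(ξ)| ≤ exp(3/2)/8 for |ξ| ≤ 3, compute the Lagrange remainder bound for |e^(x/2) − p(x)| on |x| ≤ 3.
9*exp(3/2)/16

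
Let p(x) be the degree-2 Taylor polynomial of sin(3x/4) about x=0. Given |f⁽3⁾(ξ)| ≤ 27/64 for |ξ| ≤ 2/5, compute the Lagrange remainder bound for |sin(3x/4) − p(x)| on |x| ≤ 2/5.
9/2000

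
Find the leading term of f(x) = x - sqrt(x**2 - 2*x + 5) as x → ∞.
1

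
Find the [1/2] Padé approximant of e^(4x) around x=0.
(4*x/3 + 1)/(8*x**2/3 - 8*x/3 + 1)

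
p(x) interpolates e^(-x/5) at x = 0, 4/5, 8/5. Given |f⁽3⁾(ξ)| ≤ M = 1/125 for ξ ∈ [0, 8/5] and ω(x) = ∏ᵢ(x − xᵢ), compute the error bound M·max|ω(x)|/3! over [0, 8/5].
64*sqrt(3)/421875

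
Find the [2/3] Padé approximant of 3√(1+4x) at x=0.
(21*x**2 + 84*x/5 + 3)/(-2*x**3/5 + 9*x**2/5 + 18*x/5 + 1)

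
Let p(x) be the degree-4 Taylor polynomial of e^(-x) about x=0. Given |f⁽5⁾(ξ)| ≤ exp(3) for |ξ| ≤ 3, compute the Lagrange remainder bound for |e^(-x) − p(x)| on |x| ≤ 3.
81*exp(3)/40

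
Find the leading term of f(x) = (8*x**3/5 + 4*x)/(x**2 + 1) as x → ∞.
8*x/5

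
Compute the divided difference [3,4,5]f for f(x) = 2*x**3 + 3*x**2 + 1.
27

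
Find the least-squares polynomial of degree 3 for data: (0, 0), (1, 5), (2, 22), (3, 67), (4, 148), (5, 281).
4/63 + (397/189)x + (4/9)x² + (56/27)x³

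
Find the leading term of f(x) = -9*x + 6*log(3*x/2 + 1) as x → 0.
-27*x**2/4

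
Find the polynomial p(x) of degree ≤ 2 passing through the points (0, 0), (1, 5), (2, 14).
2*x**2 + 3*x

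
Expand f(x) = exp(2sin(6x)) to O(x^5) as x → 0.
1 + 12*x + 72*x**2 + 216*x**3 + O(x**5)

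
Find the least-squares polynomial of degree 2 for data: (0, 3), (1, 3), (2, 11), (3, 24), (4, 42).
93/35 + (-127/70)x + (41/14)x²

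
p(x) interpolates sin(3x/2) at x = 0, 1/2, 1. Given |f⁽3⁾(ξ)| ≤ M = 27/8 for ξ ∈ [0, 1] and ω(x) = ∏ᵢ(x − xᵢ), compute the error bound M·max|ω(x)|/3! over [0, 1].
sqrt(3)/64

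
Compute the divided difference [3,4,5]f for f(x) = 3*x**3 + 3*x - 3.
36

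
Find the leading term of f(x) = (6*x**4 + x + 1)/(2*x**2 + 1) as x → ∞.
3*x**2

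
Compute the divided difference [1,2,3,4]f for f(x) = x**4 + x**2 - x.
10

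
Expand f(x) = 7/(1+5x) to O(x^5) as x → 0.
7 - 35*x + 175*x**2 - 875*x**3 + 4375*x**4 + O(x**5)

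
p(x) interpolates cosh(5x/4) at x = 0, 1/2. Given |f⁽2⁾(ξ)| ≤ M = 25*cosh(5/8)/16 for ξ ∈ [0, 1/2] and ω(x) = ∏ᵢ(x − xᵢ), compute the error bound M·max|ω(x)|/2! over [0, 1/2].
25*cosh(5/8)/512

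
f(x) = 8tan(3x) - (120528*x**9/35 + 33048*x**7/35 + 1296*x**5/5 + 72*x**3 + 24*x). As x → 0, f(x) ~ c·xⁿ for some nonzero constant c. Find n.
11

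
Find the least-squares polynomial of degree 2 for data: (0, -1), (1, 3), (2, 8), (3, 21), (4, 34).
-31/35 + (48/35)x + (13/7)x²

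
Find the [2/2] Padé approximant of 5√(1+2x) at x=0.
(25*x**2/4 + 25*x/2 + 5)/(x**2/4 + 3*x/2 + 1)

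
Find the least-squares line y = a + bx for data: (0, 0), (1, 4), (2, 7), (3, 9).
a = 1/2, b = 3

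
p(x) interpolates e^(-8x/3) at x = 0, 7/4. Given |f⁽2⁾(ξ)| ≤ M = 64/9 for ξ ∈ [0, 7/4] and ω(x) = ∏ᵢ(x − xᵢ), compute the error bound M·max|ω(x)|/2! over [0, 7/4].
49/18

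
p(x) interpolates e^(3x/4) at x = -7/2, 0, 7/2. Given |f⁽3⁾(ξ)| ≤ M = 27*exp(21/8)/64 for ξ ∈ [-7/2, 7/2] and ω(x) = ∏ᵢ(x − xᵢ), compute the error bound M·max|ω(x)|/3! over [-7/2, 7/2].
343*sqrt(3)*exp(21/8)/512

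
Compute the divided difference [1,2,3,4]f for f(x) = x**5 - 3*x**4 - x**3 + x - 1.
34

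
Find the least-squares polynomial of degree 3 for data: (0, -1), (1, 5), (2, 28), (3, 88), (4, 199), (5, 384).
-22/21 + (439/126)x + (-37/84)x² + (109/36)x³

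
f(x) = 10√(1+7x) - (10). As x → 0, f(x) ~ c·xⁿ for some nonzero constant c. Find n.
1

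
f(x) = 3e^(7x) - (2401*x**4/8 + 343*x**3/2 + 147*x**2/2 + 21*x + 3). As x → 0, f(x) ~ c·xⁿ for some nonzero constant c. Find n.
5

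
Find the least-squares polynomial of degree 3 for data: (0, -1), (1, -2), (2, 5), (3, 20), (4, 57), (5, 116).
-10/9 + (-59/54)x + (-5/18)x² + (28/27)x³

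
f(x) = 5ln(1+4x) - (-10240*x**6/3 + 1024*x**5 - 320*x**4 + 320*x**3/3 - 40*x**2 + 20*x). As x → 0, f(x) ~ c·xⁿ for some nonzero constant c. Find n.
7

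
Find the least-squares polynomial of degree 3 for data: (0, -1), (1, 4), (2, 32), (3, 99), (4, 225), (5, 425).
-1 + (-8/21)x + (71/28)x² + (35/12)x³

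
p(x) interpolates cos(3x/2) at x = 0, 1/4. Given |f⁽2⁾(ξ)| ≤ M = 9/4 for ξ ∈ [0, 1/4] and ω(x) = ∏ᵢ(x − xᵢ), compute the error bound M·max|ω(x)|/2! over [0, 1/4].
9/512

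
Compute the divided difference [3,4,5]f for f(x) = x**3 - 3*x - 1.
12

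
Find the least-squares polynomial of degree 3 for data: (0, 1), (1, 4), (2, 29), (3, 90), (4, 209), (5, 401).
19/21 + (-97/126)x + (109/84)x² + (107/36)x³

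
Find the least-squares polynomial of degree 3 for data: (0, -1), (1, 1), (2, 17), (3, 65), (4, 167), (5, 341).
-65/63 + (400/189)x + (-29/9)x² + (89/27)x³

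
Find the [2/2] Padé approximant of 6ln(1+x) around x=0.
3*x*(x + 2)/(x**2/6 + x + 1)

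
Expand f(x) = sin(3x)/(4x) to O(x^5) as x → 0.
3/4 - 9*x**2/8 + 81*x**4/160 + O(x**5)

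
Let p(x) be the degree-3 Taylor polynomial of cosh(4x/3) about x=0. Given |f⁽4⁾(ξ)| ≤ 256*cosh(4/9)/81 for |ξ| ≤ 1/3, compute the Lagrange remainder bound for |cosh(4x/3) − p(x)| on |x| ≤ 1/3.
32*cosh(4/9)/19683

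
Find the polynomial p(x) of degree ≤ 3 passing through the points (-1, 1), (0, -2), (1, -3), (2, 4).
x**3 + x**2 - 3*x - 2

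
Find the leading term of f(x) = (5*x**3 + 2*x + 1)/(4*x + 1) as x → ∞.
5*x**2/4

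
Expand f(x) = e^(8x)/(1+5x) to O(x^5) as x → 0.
1 + 3*x + 17*x**2 + x**3/3 + 169*x**4 + O(x**5)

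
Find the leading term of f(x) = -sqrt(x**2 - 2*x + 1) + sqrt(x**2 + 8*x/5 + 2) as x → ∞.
9/5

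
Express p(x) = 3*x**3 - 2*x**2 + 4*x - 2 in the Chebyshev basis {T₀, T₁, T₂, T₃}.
(-3)T₀ + (25/4)T₁ - T₂ + (3/4)T₃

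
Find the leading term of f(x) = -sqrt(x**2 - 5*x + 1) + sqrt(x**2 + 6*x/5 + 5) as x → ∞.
31/10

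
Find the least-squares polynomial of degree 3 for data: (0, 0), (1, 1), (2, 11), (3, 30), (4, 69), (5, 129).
-5/42 + (-25/252)x + (37/42)x² + (31/36)x³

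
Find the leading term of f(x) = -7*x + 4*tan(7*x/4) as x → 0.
343*x**3/48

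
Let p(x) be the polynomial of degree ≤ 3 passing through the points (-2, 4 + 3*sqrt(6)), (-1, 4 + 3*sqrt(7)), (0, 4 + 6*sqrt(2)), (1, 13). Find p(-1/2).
-3*sqrt(6)/16 + 55/16 + 27*sqrt(7)/16 + 27*sqrt(2)/8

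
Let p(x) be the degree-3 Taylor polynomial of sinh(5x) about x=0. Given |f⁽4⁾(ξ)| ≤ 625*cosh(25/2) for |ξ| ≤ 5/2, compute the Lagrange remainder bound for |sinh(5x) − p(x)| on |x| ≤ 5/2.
390625*cosh(25/2)/384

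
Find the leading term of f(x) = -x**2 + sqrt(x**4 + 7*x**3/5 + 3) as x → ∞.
7*x/10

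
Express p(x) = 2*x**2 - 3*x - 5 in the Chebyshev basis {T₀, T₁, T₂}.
(-4)T₀ + (-3)T₁ + T₂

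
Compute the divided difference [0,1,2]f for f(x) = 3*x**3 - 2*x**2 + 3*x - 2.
7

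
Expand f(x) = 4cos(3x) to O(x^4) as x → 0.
4 - 18*x**2 + O(x**4)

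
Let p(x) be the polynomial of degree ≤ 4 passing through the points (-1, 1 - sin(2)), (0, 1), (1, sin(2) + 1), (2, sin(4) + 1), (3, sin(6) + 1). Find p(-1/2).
-105*sin(2)/128 + 7*sin(4)/32 - 5*sin(6)/128 + 1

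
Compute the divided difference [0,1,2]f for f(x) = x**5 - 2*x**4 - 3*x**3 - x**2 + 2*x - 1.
-9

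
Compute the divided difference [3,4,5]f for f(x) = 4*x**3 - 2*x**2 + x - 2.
46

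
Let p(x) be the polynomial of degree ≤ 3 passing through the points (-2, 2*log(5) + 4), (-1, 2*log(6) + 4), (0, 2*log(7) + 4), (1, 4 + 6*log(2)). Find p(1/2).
4 + log(14*2**(1/4)*3**(3/8)*5**(1/8)*7**(7/8)/3)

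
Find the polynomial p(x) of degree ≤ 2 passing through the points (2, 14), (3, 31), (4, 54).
3*x**2 + 2*x - 2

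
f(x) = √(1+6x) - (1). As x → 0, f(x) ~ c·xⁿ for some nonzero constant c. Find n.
1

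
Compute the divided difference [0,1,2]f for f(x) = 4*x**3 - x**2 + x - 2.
11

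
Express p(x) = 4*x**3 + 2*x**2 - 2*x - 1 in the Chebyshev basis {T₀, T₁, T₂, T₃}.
T₁ + T₂ + T₃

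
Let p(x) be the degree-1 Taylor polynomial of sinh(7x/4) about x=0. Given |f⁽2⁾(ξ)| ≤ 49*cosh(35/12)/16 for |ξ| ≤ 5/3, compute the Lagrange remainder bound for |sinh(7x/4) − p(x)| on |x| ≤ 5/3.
1225*cosh(35/12)/288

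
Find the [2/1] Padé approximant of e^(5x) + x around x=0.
(5*x**2/2 + 13*x/3 + 1)/(1 - 5*x/3)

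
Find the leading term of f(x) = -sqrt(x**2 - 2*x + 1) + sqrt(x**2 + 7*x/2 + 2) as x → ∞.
11/4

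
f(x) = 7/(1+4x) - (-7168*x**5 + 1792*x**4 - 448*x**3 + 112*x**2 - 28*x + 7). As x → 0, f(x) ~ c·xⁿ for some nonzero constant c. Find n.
6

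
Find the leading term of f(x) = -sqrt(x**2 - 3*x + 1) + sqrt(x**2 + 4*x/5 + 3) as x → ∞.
19/10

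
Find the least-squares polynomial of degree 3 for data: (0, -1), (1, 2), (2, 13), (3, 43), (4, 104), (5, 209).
-15/14 + (101/28)x + (-65/28)x² + (2)x³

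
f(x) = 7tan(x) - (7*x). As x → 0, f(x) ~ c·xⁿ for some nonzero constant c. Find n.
3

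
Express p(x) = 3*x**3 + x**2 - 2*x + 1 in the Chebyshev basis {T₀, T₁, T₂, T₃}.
(3/2)T₀ + (1/4)T₁ + (1/2)T₂ + (3/4)T₃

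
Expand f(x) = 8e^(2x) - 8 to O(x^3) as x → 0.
16*x + 16*x**2 + O(x**3)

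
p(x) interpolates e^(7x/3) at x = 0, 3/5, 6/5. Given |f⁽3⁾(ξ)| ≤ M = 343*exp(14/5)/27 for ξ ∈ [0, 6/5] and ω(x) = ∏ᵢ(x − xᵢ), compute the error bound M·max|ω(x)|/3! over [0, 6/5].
343*sqrt(3)*exp(14/5)/3375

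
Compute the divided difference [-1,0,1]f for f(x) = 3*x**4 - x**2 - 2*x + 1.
2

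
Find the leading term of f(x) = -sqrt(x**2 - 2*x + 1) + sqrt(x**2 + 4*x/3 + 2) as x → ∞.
5/3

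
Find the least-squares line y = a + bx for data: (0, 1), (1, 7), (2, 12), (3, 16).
a = 3/2, b = 5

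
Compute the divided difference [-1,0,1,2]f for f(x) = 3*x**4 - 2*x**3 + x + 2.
4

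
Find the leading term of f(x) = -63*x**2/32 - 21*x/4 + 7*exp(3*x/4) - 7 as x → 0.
63*x**3/128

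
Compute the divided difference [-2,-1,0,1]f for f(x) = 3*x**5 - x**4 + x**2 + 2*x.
17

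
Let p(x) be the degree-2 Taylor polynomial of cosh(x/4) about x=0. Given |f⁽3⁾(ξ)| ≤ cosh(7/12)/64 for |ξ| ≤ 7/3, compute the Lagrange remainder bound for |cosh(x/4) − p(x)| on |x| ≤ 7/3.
343*cosh(7/12)/10368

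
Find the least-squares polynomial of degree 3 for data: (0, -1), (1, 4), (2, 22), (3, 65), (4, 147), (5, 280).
-64/63 + (578/189)x + (-1/9)x² + (58/27)x³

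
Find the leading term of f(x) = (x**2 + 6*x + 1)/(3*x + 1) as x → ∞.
x/3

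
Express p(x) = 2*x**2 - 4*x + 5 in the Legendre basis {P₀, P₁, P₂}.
(17/3)P₀ + (-4)P₁ + (4/3)P₂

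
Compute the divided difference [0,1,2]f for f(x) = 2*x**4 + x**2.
15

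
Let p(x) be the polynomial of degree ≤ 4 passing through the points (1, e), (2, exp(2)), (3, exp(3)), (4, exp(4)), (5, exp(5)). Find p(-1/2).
e*(-1540*exp(3) - 2772*e + 1155 + 315*exp(4) + 2970*exp(2))/128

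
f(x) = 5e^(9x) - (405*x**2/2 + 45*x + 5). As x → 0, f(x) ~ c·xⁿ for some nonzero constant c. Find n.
3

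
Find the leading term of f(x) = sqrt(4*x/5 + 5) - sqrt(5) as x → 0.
2*sqrt(5)*x/25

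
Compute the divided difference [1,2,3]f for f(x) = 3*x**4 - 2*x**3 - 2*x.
63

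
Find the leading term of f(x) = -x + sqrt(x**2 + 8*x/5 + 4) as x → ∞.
4/5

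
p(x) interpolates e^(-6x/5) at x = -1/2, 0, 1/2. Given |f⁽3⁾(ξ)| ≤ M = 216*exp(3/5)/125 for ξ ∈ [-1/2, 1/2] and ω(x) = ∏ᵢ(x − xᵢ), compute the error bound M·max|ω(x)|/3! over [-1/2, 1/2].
sqrt(3)*exp(3/5)/125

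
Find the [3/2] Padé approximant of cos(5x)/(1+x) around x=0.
(2825*x**3/276 - 2825*x**2/276 - x + 1)/(349*x**2/276 + 1)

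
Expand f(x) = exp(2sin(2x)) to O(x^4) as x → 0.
1 + 4*x + 8*x**2 + 8*x**3 + O(x**4)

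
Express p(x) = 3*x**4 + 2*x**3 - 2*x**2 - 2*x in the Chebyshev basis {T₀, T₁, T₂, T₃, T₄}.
(1/8)T₀ + (-1/2)T₁ + (1/2)T₂ + (1/2)T₃ + (3/8)T₄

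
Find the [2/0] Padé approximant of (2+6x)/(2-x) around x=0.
7*x**2/4 + 7*x/2 + 1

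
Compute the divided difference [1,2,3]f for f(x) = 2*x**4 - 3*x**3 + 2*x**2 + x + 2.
34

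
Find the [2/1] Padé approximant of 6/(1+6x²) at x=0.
6 - 36*x**2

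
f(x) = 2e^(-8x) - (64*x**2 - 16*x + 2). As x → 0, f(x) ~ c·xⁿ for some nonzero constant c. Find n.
3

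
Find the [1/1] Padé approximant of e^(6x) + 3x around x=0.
(7*x + 1)/(1 - 2*x)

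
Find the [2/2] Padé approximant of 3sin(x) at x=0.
3*x/(x**2/6 + 1)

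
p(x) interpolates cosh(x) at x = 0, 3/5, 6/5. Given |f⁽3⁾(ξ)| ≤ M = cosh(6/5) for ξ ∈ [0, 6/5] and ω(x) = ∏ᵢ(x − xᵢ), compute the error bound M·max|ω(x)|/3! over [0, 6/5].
sqrt(3)*cosh(6/5)/125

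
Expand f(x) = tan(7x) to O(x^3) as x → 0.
7*x + O(x**3)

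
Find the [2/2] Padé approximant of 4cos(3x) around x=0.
(4 - 15*x**2)/(3*x**2/4 + 1)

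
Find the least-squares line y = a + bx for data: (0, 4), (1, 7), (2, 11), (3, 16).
a = 7/2, b = 4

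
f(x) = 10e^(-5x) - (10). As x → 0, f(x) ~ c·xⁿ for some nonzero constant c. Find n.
1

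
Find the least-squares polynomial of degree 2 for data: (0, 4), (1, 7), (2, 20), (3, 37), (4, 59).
17/5 + (2)x + (3)x²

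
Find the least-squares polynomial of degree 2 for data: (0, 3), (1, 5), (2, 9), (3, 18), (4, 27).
102/35 + (47/70)x + (19/14)x²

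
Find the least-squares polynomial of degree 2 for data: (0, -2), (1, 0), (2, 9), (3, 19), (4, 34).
-82/35 + (97/70)x + (27/14)x²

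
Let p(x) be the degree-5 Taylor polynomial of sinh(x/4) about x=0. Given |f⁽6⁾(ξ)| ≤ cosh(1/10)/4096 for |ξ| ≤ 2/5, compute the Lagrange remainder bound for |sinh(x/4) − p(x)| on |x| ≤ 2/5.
cosh(1/10)/720000000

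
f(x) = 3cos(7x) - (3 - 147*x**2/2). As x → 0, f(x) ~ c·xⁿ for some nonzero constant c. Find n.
4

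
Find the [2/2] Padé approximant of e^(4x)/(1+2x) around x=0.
(8*x**2/3 + 2*x + 1)/(1 - 4*x**2/3)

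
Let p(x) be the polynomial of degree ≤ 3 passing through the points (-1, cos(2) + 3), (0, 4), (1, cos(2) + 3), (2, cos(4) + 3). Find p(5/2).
35*cos(4)/16 - 5*cos(2)/2 + 69/16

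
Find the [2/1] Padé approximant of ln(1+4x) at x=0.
4*x*(2*x + 3)/(3*(8*x/3 + 1))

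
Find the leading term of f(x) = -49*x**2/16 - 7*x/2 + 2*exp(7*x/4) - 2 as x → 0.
343*x**3/192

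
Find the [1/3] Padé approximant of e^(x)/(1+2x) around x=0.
(7*x/20 + 1)/(37*x**3/120 - 23*x**2/20 + 27*x/20 + 1)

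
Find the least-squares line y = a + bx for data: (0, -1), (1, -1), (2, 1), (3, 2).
a = -7/5, b = 11/10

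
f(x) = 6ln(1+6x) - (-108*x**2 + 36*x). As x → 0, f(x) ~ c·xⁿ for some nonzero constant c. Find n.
3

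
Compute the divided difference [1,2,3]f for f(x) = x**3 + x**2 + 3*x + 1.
7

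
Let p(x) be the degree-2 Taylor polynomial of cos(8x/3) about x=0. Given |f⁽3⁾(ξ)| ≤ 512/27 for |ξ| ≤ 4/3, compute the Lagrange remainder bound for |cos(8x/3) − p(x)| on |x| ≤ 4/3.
16384/2187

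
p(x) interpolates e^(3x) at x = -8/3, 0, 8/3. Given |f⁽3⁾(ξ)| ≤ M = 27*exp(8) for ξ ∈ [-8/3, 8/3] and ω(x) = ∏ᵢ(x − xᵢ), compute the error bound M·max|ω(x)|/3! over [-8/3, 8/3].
512*sqrt(3)*exp(8)/27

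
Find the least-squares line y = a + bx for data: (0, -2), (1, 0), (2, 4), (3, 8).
a = -13/5, b = 17/5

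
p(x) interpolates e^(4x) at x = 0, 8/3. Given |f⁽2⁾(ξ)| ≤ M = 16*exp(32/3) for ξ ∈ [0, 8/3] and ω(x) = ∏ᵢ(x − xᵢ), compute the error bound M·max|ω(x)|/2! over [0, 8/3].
128*exp(32/3)/9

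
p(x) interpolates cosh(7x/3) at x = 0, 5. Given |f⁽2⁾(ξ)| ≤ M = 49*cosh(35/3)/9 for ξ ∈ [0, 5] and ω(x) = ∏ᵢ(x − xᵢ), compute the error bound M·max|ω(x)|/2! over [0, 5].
1225*cosh(35/3)/72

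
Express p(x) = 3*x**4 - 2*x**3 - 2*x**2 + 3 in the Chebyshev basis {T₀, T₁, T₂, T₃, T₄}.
(25/8)T₀ + (-3/2)T₁ + (1/2)T₂ + (-1/2)T₃ + (3/8)T₄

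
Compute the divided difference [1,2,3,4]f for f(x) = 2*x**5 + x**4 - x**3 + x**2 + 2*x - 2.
139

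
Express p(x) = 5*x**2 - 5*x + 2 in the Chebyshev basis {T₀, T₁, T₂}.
(9/2)T₀ + (-5)T₁ + (5/2)T₂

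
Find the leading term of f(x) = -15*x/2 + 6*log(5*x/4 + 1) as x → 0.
-75*x**2/16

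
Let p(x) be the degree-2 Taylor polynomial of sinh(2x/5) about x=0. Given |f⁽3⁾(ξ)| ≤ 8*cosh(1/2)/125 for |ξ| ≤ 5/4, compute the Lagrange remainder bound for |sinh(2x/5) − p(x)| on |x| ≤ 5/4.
cosh(1/2)/48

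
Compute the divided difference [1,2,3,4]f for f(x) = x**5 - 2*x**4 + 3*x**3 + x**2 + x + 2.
48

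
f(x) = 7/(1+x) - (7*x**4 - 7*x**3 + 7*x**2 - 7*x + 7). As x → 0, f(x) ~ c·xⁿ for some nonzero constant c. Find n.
5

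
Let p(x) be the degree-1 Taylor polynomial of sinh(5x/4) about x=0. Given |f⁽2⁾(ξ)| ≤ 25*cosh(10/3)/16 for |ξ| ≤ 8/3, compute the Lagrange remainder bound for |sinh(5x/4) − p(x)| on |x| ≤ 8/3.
50*cosh(10/3)/9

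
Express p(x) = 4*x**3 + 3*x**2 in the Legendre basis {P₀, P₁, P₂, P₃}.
P₀ + (12/5)P₁ + (2)P₂ + (8/5)P₃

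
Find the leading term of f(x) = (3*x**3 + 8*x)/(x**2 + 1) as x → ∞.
3*x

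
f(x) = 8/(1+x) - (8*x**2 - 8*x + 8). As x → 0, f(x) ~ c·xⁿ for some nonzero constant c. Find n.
3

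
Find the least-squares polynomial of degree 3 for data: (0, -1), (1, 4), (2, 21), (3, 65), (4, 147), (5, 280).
-19/21 + (20/9)x + (5/21)x² + (19/9)x³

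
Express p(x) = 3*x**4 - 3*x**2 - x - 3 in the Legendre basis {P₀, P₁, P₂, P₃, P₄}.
(-17/5)P₀ - P₁ + (-2/7)P₂ + (24/35)P₄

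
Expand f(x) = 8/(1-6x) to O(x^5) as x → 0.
8 + 48*x + 288*x**2 + 1728*x**3 + 10368*x**4 + O(x**5)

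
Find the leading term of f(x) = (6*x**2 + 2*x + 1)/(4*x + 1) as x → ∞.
3*x/2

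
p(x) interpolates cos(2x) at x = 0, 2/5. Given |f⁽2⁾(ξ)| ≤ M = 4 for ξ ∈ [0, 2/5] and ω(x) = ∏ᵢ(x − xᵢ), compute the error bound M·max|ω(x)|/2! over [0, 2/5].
2/25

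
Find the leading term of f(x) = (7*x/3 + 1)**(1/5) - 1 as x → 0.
7*x/15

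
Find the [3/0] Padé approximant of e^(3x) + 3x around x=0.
9*x**3/2 + 9*x**2/2 + 6*x + 1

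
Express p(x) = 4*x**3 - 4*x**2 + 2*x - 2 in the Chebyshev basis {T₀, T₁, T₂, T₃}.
(-4)T₀ + (5)T₁ + (-2)T₂ + T₃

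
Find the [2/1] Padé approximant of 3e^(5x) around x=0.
(25*x**2/2 + 10*x + 3)/(1 - 5*x/3)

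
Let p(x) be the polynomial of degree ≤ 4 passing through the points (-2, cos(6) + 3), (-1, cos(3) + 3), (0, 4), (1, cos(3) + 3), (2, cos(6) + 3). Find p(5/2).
175*cos(6)/64 - 75*cos(3)/16 + 381/64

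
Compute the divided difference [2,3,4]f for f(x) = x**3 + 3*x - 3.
9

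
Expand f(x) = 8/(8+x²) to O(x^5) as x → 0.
1 - x**2/8 + x**4/64 + O(x**5)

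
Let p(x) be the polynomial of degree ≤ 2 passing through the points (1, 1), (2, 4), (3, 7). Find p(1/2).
-1/2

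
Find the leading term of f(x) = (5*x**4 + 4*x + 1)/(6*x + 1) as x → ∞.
5*x**3/6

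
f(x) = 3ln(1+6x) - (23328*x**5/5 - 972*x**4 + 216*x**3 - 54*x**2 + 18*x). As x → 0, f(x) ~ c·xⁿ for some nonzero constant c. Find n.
6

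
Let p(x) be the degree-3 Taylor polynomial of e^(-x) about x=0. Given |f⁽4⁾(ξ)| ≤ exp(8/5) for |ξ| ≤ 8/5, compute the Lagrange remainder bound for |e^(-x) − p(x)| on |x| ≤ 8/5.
512*exp(8/5)/1875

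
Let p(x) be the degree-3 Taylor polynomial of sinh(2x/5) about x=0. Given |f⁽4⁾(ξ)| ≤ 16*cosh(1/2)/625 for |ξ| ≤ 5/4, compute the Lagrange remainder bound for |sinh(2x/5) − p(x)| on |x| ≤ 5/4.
cosh(1/2)/384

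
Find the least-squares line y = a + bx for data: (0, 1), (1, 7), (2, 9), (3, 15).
a = 7/5, b = 22/5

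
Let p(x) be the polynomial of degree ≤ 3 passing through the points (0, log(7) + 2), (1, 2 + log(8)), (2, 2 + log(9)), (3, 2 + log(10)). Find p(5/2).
2 + log(3*2**(3/8)*3**(7/8)*5**(5/16)*7**(1/16)/2)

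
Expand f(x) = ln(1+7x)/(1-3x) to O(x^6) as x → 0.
7*x - 7*x**2/2 + 623*x**3/6 - 1155*x**4/4 + 49903*x**5/20 + O(x**6)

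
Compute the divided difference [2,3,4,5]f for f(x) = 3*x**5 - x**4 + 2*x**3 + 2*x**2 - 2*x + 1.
363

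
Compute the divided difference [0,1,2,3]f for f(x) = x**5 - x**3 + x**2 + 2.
24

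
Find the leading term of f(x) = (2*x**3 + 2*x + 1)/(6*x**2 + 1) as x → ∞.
x/3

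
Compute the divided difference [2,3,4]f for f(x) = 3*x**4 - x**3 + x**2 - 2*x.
157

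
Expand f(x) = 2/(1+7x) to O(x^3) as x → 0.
2 - 14*x + 98*x**2 + O(x**3)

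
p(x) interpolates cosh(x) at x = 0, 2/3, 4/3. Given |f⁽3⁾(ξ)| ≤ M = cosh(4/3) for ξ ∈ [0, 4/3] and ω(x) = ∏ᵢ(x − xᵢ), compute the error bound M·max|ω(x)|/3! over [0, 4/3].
8*sqrt(3)*cosh(4/3)/729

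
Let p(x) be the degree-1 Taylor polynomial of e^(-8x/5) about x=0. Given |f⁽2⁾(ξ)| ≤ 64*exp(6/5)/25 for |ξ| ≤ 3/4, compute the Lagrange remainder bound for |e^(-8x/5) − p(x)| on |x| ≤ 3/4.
18*exp(6/5)/25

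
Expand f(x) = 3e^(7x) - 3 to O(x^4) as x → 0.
21*x + 147*x**2/2 + 343*x**3/2 + O(x**4)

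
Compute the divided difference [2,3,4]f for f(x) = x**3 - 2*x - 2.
9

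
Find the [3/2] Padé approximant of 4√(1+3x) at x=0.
(27*x**3/8 + 81*x**2/4 + 18*x + 4)/(27*x**2/16 + 3*x + 1)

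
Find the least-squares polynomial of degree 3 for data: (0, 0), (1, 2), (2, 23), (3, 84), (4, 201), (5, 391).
1/6 + (-811/252)x + (131/84)x² + (53/18)x³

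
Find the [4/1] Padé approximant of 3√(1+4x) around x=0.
(18*x**4/5 - 24*x**3/5 + 54*x**2/5 + 72*x/5 + 3)/(14*x/5 + 1)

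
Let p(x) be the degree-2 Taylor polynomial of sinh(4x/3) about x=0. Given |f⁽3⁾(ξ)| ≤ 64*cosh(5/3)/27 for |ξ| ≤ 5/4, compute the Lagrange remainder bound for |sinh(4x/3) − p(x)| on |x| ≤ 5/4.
125*cosh(5/3)/162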